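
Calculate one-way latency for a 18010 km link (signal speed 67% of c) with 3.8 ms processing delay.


Speed = 0.67 * 3e5 km/s = 201000 km/s
Propagation delay = 18010 / 201000 = 0.0896 s = 89.602 ms
Processing delay = 3.8 ms
Total one-way latency = 93.402 ms


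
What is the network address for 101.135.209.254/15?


IP:   01100101.10000111.11010001.11111110
Mask: 11111111.11111110.00000000.00000000
AND operation:
Net:  01100101.10000110.00000000.00000000
Network: 101.134.0.0/15


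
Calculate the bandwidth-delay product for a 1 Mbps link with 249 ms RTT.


BDP = bandwidth * RTT
= 1 Mbps * 249 ms
= 1 * 1e6 * 249 / 1000 bits
= 249000 bits
= 31125 bytes
= 30.3955 KB
BDP = 249000 bits (31125 bytes)


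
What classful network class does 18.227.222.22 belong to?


First octet: 18
Binary: 00010010
0xxxxxxx -> Class A (1-126)
Class A, default mask 255.0.0.0 (/8)


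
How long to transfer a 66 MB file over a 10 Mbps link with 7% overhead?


Effective throughput = 10 * (1 - 7/100) = 9.3 Mbps
File size in Mb = 66 * 8 = 528 Mb
Time = 528 / 9.3
Time = 56.7742 seconds


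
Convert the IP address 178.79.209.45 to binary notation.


178 = 10110010
79 = 01001111
209 = 11010001
45 = 00101101
Binary: 10110010.01001111.11010001.00101101


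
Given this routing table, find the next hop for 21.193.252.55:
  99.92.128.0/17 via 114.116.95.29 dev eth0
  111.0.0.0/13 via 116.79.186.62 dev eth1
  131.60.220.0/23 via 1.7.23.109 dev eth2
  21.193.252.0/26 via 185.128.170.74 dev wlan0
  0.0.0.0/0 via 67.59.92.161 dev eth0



Longest prefix match for 21.193.252.55:
  /17 99.92.128.0: no
  /13 111.0.0.0: no
  /23 131.60.220.0: no
  /26 21.193.252.0: MATCH
  /0 0.0.0.0: MATCH
Selected: next-hop 185.128.170.74 via wlan0 (matched /26)


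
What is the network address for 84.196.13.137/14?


IP:   01010100.11000100.00001101.10001001
Mask: 11111111.11111100.00000000.00000000
AND operation:
Net:  01010100.11000100.00000000.00000000
Network: 84.196.0.0/14


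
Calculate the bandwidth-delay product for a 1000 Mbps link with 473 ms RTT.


BDP = bandwidth * RTT
= 1000 Mbps * 473 ms
= 1000 * 1e6 * 473 / 1000 bits
= 473000000 bits
= 59125000 bytes
= 57739.2578 KB
BDP = 473000000 bits (59125000 bytes)


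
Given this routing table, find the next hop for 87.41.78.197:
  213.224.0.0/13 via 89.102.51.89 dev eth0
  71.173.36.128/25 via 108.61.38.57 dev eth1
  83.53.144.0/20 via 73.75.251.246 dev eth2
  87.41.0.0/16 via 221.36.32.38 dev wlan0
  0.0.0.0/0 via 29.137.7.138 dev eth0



Longest prefix match for 87.41.78.197:
  /13 213.224.0.0: no
  /25 71.173.36.128: no
  /20 83.53.144.0: no
  /16 87.41.0.0: MATCH
  /0 0.0.0.0: MATCH
Selected: next-hop 221.36.32.38 via wlan0 (matched /16)


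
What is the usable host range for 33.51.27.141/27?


Network: 33.51.27.128
Broadcast: 33.51.27.159
First usable = network + 1
Last usable = broadcast - 1
Range: 33.51.27.129 to 33.51.27.158


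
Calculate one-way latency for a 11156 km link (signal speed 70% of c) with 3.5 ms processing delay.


Speed = 0.7 * 3e5 km/s = 210000 km/s
Propagation delay = 11156 / 210000 = 0.0531 s = 53.1238 ms
Processing delay = 3.5 ms
Total one-way latency = 56.6238 ms


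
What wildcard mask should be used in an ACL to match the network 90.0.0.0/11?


Subnet mask: 255.224.0.0
Wildcard = 255.255.255.255 - subnet mask
255 - 255 = 0
255 - 224 = 31
255 - 0 = 255
255 - 0 = 255
Wildcard: 0.31.255.255


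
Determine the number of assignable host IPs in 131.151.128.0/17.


Host bits = 32 - 17 = 15
Total addresses = 2^15 = 32768
Usable = total - 2 (network and broadcast)
Usable hosts: 32766


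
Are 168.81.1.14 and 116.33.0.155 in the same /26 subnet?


Mask: 255.255.255.192
168.81.1.14 AND mask = 168.81.1.0
116.33.0.155 AND mask = 116.33.0.128
No, different subnets (168.81.1.0 vs 116.33.0.128)


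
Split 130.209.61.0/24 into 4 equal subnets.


New prefix = 24 + 2 = 26
Each subnet has 64 addresses
  130.209.61.0/26
  130.209.61.64/26
  130.209.61.128/26
  130.209.61.192/26
Subnets: 130.209.61.0/26, 130.209.61.64/26, 130.209.61.128/26, 130.209.61.192/26


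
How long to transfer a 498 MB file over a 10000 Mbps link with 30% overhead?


Effective throughput = 10000 * (1 - 30/100) = 7000 Mbps
File size in Mb = 498 * 8 = 3984 Mb
Time = 3984 / 7000
Time = 0.5691 seconds


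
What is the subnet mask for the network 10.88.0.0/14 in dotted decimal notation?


/14 means 14 network bits, 18 host bits
Binary: 11111111111111000000000000000000
Mask: 255.252.0.0


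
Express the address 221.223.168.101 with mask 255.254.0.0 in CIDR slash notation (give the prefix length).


Binary: 11111111.11111110.00000000.00000000
Count leading 1s
Prefix: /15


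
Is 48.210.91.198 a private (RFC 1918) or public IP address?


RFC 1918 private ranges:
  10.0.0.0/8 (10.0.0.0 - 10.255.255.255)
  172.16.0.0/12 (172.16.0.0 - 172.31.255.255)
  192.168.0.0/16 (192.168.0.0 - 192.168.255.255)
Public (not in any RFC 1918 range)


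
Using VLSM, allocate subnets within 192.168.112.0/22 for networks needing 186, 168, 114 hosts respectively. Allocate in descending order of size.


186 hosts -> /24 (254 usable): 192.168.112.0/24
168 hosts -> /24 (254 usable): 192.168.113.0/24
114 hosts -> /25 (126 usable): 192.168.114.0/25
Allocation: 192.168.112.0/24 (186 hosts, 254 usable); 192.168.113.0/24 (168 hosts, 254 usable); 192.168.114.0/25 (114 hosts, 126 usable)


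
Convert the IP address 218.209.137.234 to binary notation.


218 = 11011010
209 = 11010001
137 = 10001001
234 = 11101010
Binary: 11011010.11010001.10001001.11101010


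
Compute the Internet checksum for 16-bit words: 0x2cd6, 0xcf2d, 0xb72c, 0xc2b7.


Sum all words (with carry folding):
+ 0x2cd6 = 0x2cd6
+ 0xcf2d = 0xfc03
+ 0xb72c = 0xb330
+ 0xc2b7 = 0x75e8
One's complement: ~0x75e8
Checksum = 0x8a17


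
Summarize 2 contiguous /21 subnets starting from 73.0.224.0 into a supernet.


Original prefix: /21
Number of subnets: 2 = 2^1
New prefix = 21 - 1 = 20
Supernet: 73.0.224.0/20


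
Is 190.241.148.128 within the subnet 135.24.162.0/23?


Subnet network: 135.24.162.0
Test IP AND mask: 190.241.148.0
No, 190.241.148.128 is not in 135.24.162.0/23


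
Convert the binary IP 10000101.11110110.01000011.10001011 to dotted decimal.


10000101 = 133
11110110 = 246
01000011 = 67
10001011 = 139
IP: 133.246.67.139


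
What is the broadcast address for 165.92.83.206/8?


Network: 165.0.0.0/8
Host bits = 24
Set all host bits to 1:
Broadcast: 165.255.255.255


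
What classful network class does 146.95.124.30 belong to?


First octet: 146
Binary: 10010010
10xxxxxx -> Class B (128-191)
Class B, default mask 255.255.0.0 (/16)


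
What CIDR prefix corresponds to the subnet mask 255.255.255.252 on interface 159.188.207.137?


Binary: 11111111.11111111.11111111.11111100
Count leading 1s
Prefix: /30


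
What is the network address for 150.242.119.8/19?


IP:   10010110.11110010.01110111.00001000
Mask: 11111111.11111111.11100000.00000000
AND operation:
Net:  10010110.11110010.01100000.00000000
Network: 150.242.96.0/19


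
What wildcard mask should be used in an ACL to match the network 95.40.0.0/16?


Subnet mask: 255.255.0.0
Wildcard = 255.255.255.255 - subnet mask
255 - 255 = 0
255 - 255 = 0
255 - 0 = 255
255 - 0 = 255
Wildcard: 0.0.255.255


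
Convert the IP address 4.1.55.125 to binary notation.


4 = 00000100
1 = 00000001
55 = 00110111
125 = 01111101
Binary: 00000100.00000001.00110111.01111101


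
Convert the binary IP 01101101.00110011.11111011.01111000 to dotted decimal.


01101101 = 109
00110011 = 51
11111011 = 251
01111000 = 120
IP: 109.51.251.120


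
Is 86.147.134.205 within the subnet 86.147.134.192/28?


Subnet network: 86.147.134.192
Test IP AND mask: 86.147.134.192
Yes, 86.147.134.205 is in 86.147.134.192/28


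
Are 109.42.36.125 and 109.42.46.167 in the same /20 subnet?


Mask: 255.255.240.0
109.42.36.125 AND mask = 109.42.32.0
109.42.46.167 AND mask = 109.42.32.0
Yes, same subnet (109.42.32.0)


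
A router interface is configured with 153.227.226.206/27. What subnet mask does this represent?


/27 means 27 network bits, 5 host bits
Binary: 11111111111111111111111111100000
Mask: 255.255.255.224


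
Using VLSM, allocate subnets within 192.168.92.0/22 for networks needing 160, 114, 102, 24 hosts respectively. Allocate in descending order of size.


160 hosts -> /24 (254 usable): 192.168.92.0/24
114 hosts -> /25 (126 usable): 192.168.93.0/25
102 hosts -> /25 (126 usable): 192.168.93.128/25
24 hosts -> /27 (30 usable): 192.168.94.0/27
Allocation: 192.168.92.0/24 (160 hosts, 254 usable); 192.168.93.0/25 (114 hosts, 126 usable); 192.168.93.128/25 (102 hosts, 126 usable); 192.168.94.0/27 (24 hosts, 30 usable)


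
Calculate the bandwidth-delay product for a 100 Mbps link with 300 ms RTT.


BDP = bandwidth * RTT
= 100 Mbps * 300 ms
= 100 * 1e6 * 300 / 1000 bits
= 30000000 bits
= 3750000 bytes
= 3662.1094 KB
BDP = 30000000 bits (3750000 bytes)


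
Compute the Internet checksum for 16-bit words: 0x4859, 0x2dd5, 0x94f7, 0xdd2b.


Sum all words (with carry folding):
+ 0x4859 = 0x4859
+ 0x2dd5 = 0x762e
+ 0x94f7 = 0x0b26
+ 0xdd2b = 0xe851
One's complement: ~0xe851
Checksum = 0x17ae


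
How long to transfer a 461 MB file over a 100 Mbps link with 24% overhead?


Effective throughput = 100 * (1 - 24/100) = 76 Mbps
File size in Mb = 461 * 8 = 3688 Mb
Time = 3688 / 76
Time = 48.5263 seconds


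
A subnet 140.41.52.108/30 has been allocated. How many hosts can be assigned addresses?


Host bits = 32 - 30 = 2
Total addresses = 2^2 = 4
Usable = total - 2 (network and broadcast)
Usable hosts: 2


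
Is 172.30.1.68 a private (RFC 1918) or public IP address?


RFC 1918 private ranges:
  10.0.0.0/8 (10.0.0.0 - 10.255.255.255)
  172.16.0.0/12 (172.16.0.0 - 172.31.255.255)
  192.168.0.0/16 (192.168.0.0 - 192.168.255.255)
Private (in 172.16.0.0/12)


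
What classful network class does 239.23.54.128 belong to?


First octet: 239
Binary: 11101111
1110xxxx -> Class D (224-239)
Class D (multicast), default mask N/A


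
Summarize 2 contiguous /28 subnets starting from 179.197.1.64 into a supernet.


Original prefix: /28
Number of subnets: 2 = 2^1
New prefix = 28 - 1 = 27
Supernet: 179.197.1.64/27


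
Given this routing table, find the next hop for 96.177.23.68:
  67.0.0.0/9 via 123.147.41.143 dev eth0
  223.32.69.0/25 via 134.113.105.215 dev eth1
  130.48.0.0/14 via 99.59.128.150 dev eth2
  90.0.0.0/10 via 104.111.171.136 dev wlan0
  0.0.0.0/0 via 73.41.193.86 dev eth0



Longest prefix match for 96.177.23.68:
  /9 67.0.0.0: no
  /25 223.32.69.0: no
  /14 130.48.0.0: no
  /10 90.0.0.0: no
  /0 0.0.0.0: MATCH
Selected: next-hop 73.41.193.86 via eth0 (matched /0)


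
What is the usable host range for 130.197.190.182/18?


Network: 130.197.128.0
Broadcast: 130.197.191.255
First usable = network + 1
Last usable = broadcast - 1
Range: 130.197.128.1 to 130.197.191.254


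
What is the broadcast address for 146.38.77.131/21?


Network: 146.38.72.0/21
Host bits = 11
Set all host bits to 1:
Broadcast: 146.38.79.255


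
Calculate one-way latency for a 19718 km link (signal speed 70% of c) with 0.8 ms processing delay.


Speed = 0.7 * 3e5 km/s = 210000 km/s
Propagation delay = 19718 / 210000 = 0.0939 s = 93.8952 ms
Processing delay = 0.8 ms
Total one-way latency = 94.6952 ms


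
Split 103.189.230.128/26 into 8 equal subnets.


New prefix = 26 + 3 = 29
Each subnet has 8 addresses
  103.189.230.128/29
  103.189.230.136/29
  103.189.230.144/29
  103.189.230.152/29
  103.189.230.160/29
  103.189.230.168/29
  103.189.230.176/29
  103.189.230.184/29
Subnets: 103.189.230.128/29, 103.189.230.136/29, 103.189.230.144/29, 103.189.230.152/29, 103.189.230.160/29, 103.189.230.168/29, 103.189.230.176/29, 103.189.230.184/29


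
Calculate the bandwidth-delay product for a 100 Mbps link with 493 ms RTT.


BDP = bandwidth * RTT
= 100 Mbps * 493 ms
= 100 * 1e6 * 493 / 1000 bits
= 49300000 bits
= 6162500 bytes
= 6018.0664 KB
BDP = 49300000 bits (6162500 bytes)


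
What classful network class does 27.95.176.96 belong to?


First octet: 27
Binary: 00011011
0xxxxxxx -> Class A (1-126)
Class A, default mask 255.0.0.0 (/8)


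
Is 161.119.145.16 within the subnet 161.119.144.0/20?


Subnet network: 161.119.144.0
Test IP AND mask: 161.119.144.0
Yes, 161.119.145.16 is in 161.119.144.0/20


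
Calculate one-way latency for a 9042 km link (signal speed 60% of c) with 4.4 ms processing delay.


Speed = 0.6 * 3e5 km/s = 180000 km/s
Propagation delay = 9042 / 180000 = 0.0502 s = 50.2333 ms
Processing delay = 4.4 ms
Total one-way latency = 54.6333 ms


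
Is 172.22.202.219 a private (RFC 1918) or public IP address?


RFC 1918 private ranges:
  10.0.0.0/8 (10.0.0.0 - 10.255.255.255)
  172.16.0.0/12 (172.16.0.0 - 172.31.255.255)
  192.168.0.0/16 (192.168.0.0 - 192.168.255.255)
Private (in 172.16.0.0/12)


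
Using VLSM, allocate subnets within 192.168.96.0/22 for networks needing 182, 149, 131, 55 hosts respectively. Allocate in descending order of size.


182 hosts -> /24 (254 usable): 192.168.96.0/24
149 hosts -> /24 (254 usable): 192.168.97.0/24
131 hosts -> /24 (254 usable): 192.168.98.0/24
55 hosts -> /26 (62 usable): 192.168.99.0/26
Allocation: 192.168.96.0/24 (182 hosts, 254 usable); 192.168.97.0/24 (149 hosts, 254 usable); 192.168.98.0/24 (131 hosts, 254 usable); 192.168.99.0/26 (55 hosts, 62 usable)


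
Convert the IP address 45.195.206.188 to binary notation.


45 = 00101101
195 = 11000011
206 = 11001110
188 = 10111100
Binary: 00101101.11000011.11001110.10111100


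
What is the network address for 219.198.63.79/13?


IP:   11011011.11000110.00111111.01001111
Mask: 11111111.11111000.00000000.00000000
AND operation:
Net:  11011011.11000000.00000000.00000000
Network: 219.192.0.0/13


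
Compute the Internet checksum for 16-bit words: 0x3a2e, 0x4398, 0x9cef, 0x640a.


Sum all words (with carry folding):
+ 0x3a2e = 0x3a2e
+ 0x4398 = 0x7dc6
+ 0x9cef = 0x1ab6
+ 0x640a = 0x7ec0
One's complement: ~0x7ec0
Checksum = 0x813f


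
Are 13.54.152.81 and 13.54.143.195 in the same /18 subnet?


Mask: 255.255.192.0
13.54.152.81 AND mask = 13.54.128.0
13.54.143.195 AND mask = 13.54.128.0
Yes, same subnet (13.54.128.0)


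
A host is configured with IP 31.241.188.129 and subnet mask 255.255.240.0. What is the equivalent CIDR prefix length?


Binary: 11111111.11111111.11110000.00000000
Count leading 1s
Prefix: /20


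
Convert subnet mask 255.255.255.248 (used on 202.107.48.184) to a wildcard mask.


Subnet mask: 255.255.255.248
Wildcard = 255.255.255.255 - subnet mask
255 - 255 = 0
255 - 255 = 0
255 - 255 = 0
255 - 248 = 7
Wildcard: 0.0.0.7


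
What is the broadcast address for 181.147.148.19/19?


Network: 181.147.128.0/19
Host bits = 13
Set all host bits to 1:
Broadcast: 181.147.159.255


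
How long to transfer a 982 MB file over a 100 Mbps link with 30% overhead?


Effective throughput = 100 * (1 - 30/100) = 70 Mbps
File size in Mb = 982 * 8 = 7856 Mb
Time = 7856 / 70
Time = 112.2286 seconds


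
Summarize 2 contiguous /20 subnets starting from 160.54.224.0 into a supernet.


Original prefix: /20
Number of subnets: 2 = 2^1
New prefix = 20 - 1 = 19
Supernet: 160.54.224.0/19


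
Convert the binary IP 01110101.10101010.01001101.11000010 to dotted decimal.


01110101 = 117
10101010 = 170
01001101 = 77
11000010 = 194
IP: 117.170.77.194


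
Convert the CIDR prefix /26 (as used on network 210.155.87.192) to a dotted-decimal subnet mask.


/26 means 26 network bits, 6 host bits
Binary: 11111111111111111111111111000000
Mask: 255.255.255.192


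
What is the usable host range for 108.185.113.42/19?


Network: 108.185.96.0
Broadcast: 108.185.127.255
First usable = network + 1
Last usable = broadcast - 1
Range: 108.185.96.1 to 108.185.127.254


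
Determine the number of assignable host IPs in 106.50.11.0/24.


Host bits = 32 - 24 = 8
Total addresses = 2^8 = 256
Usable = total - 2 (network and broadcast)
Usable hosts: 254


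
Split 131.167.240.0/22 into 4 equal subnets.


New prefix = 22 + 2 = 24
Each subnet has 256 addresses
  131.167.240.0/24
  131.167.241.0/24
  131.167.242.0/24
  131.167.243.0/24
Subnets: 131.167.240.0/24, 131.167.241.0/24, 131.167.242.0/24, 131.167.243.0/24


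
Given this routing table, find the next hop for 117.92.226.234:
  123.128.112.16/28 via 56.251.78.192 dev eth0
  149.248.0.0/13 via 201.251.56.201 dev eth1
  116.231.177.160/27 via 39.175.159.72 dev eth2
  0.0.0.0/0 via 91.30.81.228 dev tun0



Longest prefix match for 117.92.226.234:
  /28 123.128.112.16: no
  /13 149.248.0.0: no
  /27 116.231.177.160: no
  /0 0.0.0.0: MATCH
Selected: next-hop 91.30.81.228 via tun0 (matched /0)


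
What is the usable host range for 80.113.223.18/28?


Network: 80.113.223.16
Broadcast: 80.113.223.31
First usable = network + 1
Last usable = broadcast - 1
Range: 80.113.223.17 to 80.113.223.30


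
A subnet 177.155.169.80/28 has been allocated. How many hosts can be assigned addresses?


Host bits = 32 - 28 = 4
Total addresses = 2^4 = 16
Usable = total - 2 (network and broadcast)
Usable hosts: 14


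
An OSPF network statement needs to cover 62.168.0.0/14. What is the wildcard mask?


Subnet mask: 255.252.0.0
Wildcard = 255.255.255.255 - subnet mask
255 - 255 = 0
255 - 252 = 3
255 - 0 = 255
255 - 0 = 255
Wildcard: 0.3.255.255


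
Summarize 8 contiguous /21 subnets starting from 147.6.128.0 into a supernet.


Original prefix: /21
Number of subnets: 8 = 2^3
New prefix = 21 - 3 = 18
Supernet: 147.6.128.0/18


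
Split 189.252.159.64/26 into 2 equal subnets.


New prefix = 26 + 1 = 27
Each subnet has 32 addresses
  189.252.159.64/27
  189.252.159.96/27
Subnets: 189.252.159.64/27, 189.252.159.96/27


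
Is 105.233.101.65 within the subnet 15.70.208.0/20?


Subnet network: 15.70.208.0
Test IP AND mask: 105.233.96.0
No, 105.233.101.65 is not in 15.70.208.0/20


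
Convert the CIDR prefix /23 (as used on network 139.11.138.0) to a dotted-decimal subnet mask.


/23 means 23 network bits, 9 host bits
Binary: 11111111111111111111111000000000
Mask: 255.255.254.0


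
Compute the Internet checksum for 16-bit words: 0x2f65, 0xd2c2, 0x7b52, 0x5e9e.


Sum all words (with carry folding):
+ 0x2f65 = 0x2f65
+ 0xd2c2 = 0x0228
+ 0x7b52 = 0x7d7a
+ 0x5e9e = 0xdc18
One's complement: ~0xdc18
Checksum = 0x23e7


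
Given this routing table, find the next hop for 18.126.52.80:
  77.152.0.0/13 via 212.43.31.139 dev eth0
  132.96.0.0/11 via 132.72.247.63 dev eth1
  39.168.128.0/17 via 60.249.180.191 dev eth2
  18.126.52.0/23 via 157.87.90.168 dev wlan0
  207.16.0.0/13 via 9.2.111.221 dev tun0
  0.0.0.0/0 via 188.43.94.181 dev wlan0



Longest prefix match for 18.126.52.80:
  /13 77.152.0.0: no
  /11 132.96.0.0: no
  /17 39.168.128.0: no
  /23 18.126.52.0: MATCH
  /13 207.16.0.0: no
  /0 0.0.0.0: MATCH
Selected: next-hop 157.87.90.168 via wlan0 (matched /23)


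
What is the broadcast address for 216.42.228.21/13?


Network: 216.40.0.0/13
Host bits = 19
Set all host bits to 1:
Broadcast: 216.47.255.255


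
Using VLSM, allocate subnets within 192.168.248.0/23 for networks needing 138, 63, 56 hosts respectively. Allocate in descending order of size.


138 hosts -> /24 (254 usable): 192.168.248.0/24
63 hosts -> /25 (126 usable): 192.168.249.0/25
56 hosts -> /26 (62 usable): 192.168.249.128/26
Allocation: 192.168.248.0/24 (138 hosts, 254 usable); 192.168.249.0/25 (63 hosts, 126 usable); 192.168.249.128/26 (56 hosts, 62 usable)


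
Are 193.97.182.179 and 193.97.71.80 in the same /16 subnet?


Mask: 255.255.0.0
193.97.182.179 AND mask = 193.97.0.0
193.97.71.80 AND mask = 193.97.0.0
Yes, same subnet (193.97.0.0)


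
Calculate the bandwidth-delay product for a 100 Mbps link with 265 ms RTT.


BDP = bandwidth * RTT
= 100 Mbps * 265 ms
= 100 * 1e6 * 265 / 1000 bits
= 26500000 bits
= 3312500 bytes
= 3234.8633 KB
BDP = 26500000 bits (3312500 bytes)


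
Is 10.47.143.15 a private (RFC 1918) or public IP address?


RFC 1918 private ranges:
  10.0.0.0/8 (10.0.0.0 - 10.255.255.255)
  172.16.0.0/12 (172.16.0.0 - 172.31.255.255)
  192.168.0.0/16 (192.168.0.0 - 192.168.255.255)
Private (in 10.0.0.0/8)


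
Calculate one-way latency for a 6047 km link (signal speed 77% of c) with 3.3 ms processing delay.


Speed = 0.77 * 3e5 km/s = 231000 km/s
Propagation delay = 6047 / 231000 = 0.0262 s = 26.1775 ms
Processing delay = 3.3 ms
Total one-way latency = 29.4775 ms


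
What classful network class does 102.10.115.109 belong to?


First octet: 102
Binary: 01100110
0xxxxxxx -> Class A (1-126)
Class A, default mask 255.0.0.0 (/8)


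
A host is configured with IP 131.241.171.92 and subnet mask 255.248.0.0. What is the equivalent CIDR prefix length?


Binary: 11111111.11111000.00000000.00000000
Count leading 1s
Prefix: /13


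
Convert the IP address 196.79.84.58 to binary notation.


196 = 11000100
79 = 01001111
84 = 01010100
58 = 00111010
Binary: 11000100.01001111.01010100.00111010


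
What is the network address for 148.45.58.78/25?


IP:   10010100.00101101.00111010.01001110
Mask: 11111111.11111111.11111111.10000000
AND operation:
Net:  10010100.00101101.00111010.00000000
Network: 148.45.58.0/25


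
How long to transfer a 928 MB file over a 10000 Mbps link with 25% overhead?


Effective throughput = 10000 * (1 - 25/100) = 7500 Mbps
File size in Mb = 928 * 8 = 7424 Mb
Time = 7424 / 7500
Time = 0.9899 seconds


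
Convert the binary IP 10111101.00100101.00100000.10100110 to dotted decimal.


10111101 = 189
00100101 = 37
00100000 = 32
10100110 = 166
IP: 189.37.32.166


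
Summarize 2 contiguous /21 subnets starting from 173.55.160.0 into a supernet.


Original prefix: /21
Number of subnets: 2 = 2^1
New prefix = 21 - 1 = 20
Supernet: 173.55.160.0/20


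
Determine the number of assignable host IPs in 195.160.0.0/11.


Host bits = 32 - 11 = 21
Total addresses = 2^21 = 2097152
Usable = total - 2 (network and broadcast)
Usable hosts: 2097150


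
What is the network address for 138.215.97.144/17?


IP:   10001010.11010111.01100001.10010000
Mask: 11111111.11111111.10000000.00000000
AND operation:
Net:  10001010.11010111.00000000.00000000
Network: 138.215.0.0/17


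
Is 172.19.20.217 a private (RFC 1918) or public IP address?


RFC 1918 private ranges:
  10.0.0.0/8 (10.0.0.0 - 10.255.255.255)
  172.16.0.0/12 (172.16.0.0 - 172.31.255.255)
  192.168.0.0/16 (192.168.0.0 - 192.168.255.255)
Private (in 172.16.0.0/12)


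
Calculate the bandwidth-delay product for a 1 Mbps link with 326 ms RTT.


BDP = bandwidth * RTT
= 1 Mbps * 326 ms
= 1 * 1e6 * 326 / 1000 bits
= 326000 bits
= 40750 bytes
= 39.7949 KB
BDP = 326000 bits (40750 bytes)


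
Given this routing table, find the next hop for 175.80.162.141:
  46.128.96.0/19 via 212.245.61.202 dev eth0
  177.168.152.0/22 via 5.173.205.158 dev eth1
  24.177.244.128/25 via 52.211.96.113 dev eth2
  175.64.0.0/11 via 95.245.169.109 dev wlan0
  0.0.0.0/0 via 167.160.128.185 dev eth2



Longest prefix match for 175.80.162.141:
  /19 46.128.96.0: no
  /22 177.168.152.0: no
  /25 24.177.244.128: no
  /11 175.64.0.0: MATCH
  /0 0.0.0.0: MATCH
Selected: next-hop 95.245.169.109 via wlan0 (matched /11)


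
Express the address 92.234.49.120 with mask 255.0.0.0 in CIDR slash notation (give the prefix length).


Binary: 11111111.00000000.00000000.00000000
Count leading 1s
Prefix: /8


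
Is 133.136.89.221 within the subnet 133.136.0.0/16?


Subnet network: 133.136.0.0
Test IP AND mask: 133.136.0.0
Yes, 133.136.89.221 is in 133.136.0.0/16


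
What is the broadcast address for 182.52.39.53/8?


Network: 182.0.0.0/8
Host bits = 24
Set all host bits to 1:
Broadcast: 182.255.255.255


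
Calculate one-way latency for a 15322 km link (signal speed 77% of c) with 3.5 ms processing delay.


Speed = 0.77 * 3e5 km/s = 231000 km/s
Propagation delay = 15322 / 231000 = 0.0663 s = 66.329 ms
Processing delay = 3.5 ms
Total one-way latency = 69.829 ms


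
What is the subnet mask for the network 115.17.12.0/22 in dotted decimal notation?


/22 means 22 network bits, 10 host bits
Binary: 11111111111111111111110000000000
Mask: 255.255.252.0


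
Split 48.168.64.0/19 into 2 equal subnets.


New prefix = 19 + 1 = 20
Each subnet has 4096 addresses
  48.168.64.0/20
  48.168.80.0/20
Subnets: 48.168.64.0/20, 48.168.80.0/20


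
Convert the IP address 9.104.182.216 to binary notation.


9 = 00001001
104 = 01101000
182 = 10110110
216 = 11011000
Binary: 00001001.01101000.10110110.11011000


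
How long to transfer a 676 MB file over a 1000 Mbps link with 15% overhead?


Effective throughput = 1000 * (1 - 15/100) = 850 Mbps
File size in Mb = 676 * 8 = 5408 Mb
Time = 5408 / 850
Time = 6.3624 seconds


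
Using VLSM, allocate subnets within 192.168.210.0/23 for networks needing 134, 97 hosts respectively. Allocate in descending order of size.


134 hosts -> /24 (254 usable): 192.168.210.0/24
97 hosts -> /25 (126 usable): 192.168.211.0/25
Allocation: 192.168.210.0/24 (134 hosts, 254 usable); 192.168.211.0/25 (97 hosts, 126 usable)


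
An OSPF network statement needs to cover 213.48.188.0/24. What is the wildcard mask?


Subnet mask: 255.255.255.0
Wildcard = 255.255.255.255 - subnet mask
255 - 255 = 0
255 - 255 = 0
255 - 255 = 0
255 - 0 = 255
Wildcard: 0.0.0.255


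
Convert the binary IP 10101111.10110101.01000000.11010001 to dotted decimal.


10101111 = 175
10110101 = 181
01000000 = 64
11010001 = 209
IP: 175.181.64.209


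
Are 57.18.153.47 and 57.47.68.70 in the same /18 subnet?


Mask: 255.255.192.0
57.18.153.47 AND mask = 57.18.128.0
57.47.68.70 AND mask = 57.47.64.0
No, different subnets (57.18.128.0 vs 57.47.64.0)


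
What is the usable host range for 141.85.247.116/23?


Network: 141.85.246.0
Broadcast: 141.85.247.255
First usable = network + 1
Last usable = broadcast - 1
Range: 141.85.246.1 to 141.85.247.254


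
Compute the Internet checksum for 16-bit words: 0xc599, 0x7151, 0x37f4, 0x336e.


Sum all words (with carry folding):
+ 0xc599 = 0xc599
+ 0x7151 = 0x36eb
+ 0x37f4 = 0x6edf
+ 0x336e = 0xa24d
One's complement: ~0xa24d
Checksum = 0x5db2


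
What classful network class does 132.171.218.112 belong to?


First octet: 132
Binary: 10000100
10xxxxxx -> Class B (128-191)
Class B, default mask 255.255.0.0 (/16)


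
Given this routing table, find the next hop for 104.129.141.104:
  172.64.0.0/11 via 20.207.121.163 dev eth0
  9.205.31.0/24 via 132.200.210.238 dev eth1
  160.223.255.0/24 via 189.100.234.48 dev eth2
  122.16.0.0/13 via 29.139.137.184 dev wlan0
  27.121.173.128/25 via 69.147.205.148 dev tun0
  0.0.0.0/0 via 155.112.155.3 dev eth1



Longest prefix match for 104.129.141.104:
  /11 172.64.0.0: no
  /24 9.205.31.0: no
  /24 160.223.255.0: no
  /13 122.16.0.0: no
  /25 27.121.173.128: no
  /0 0.0.0.0: MATCH
Selected: next-hop 155.112.155.3 via eth1 (matched /0)


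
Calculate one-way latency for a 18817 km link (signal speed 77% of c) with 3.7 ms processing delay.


Speed = 0.77 * 3e5 km/s = 231000 km/s
Propagation delay = 18817 / 231000 = 0.0815 s = 81.4589 ms
Processing delay = 3.7 ms
Total one-way latency = 85.1589 ms


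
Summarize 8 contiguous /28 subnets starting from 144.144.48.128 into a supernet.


Original prefix: /28
Number of subnets: 8 = 2^3
New prefix = 28 - 3 = 25
Supernet: 144.144.48.128/25


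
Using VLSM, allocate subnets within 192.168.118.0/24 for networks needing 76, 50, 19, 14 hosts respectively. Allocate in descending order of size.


76 hosts -> /25 (126 usable): 192.168.118.0/25
50 hosts -> /26 (62 usable): 192.168.118.128/26
19 hosts -> /27 (30 usable): 192.168.118.192/27
14 hosts -> /28 (14 usable): 192.168.118.224/28
Allocation: 192.168.118.0/25 (76 hosts, 126 usable); 192.168.118.128/26 (50 hosts, 62 usable); 192.168.118.192/27 (19 hosts, 30 usable); 192.168.118.224/28 (14 hosts, 14 usable)


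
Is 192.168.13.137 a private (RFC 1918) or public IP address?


RFC 1918 private ranges:
  10.0.0.0/8 (10.0.0.0 - 10.255.255.255)
  172.16.0.0/12 (172.16.0.0 - 172.31.255.255)
  192.168.0.0/16 (192.168.0.0 - 192.168.255.255)
Private (in 192.168.0.0/16)


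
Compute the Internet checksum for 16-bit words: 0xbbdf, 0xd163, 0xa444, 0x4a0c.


Sum all words (with carry folding):
+ 0xbbdf = 0xbbdf
+ 0xd163 = 0x8d43
+ 0xa444 = 0x3188
+ 0x4a0c = 0x7b94
One's complement: ~0x7b94
Checksum = 0x846b


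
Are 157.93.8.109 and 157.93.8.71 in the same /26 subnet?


Mask: 255.255.255.192
157.93.8.109 AND mask = 157.93.8.64
157.93.8.71 AND mask = 157.93.8.64
Yes, same subnet (157.93.8.64)


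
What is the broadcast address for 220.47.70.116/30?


Network: 220.47.70.116/30
Host bits = 2
Set all host bits to 1:
Broadcast: 220.47.70.119


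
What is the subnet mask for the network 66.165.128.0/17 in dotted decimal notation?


/17 means 17 network bits, 15 host bits
Binary: 11111111111111111000000000000000
Mask: 255.255.128.0


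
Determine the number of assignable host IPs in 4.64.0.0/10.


Host bits = 32 - 10 = 22
Total addresses = 2^22 = 4194304
Usable = total - 2 (network and broadcast)
Usable hosts: 4194302


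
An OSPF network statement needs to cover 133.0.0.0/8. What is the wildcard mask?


Subnet mask: 255.0.0.0
Wildcard = 255.255.255.255 - subnet mask
255 - 255 = 0
255 - 0 = 255
255 - 0 = 255
255 - 0 = 255
Wildcard: 0.255.255.255


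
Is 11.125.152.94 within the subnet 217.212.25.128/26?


Subnet network: 217.212.25.128
Test IP AND mask: 11.125.152.64
No, 11.125.152.94 is not in 217.212.25.128/26


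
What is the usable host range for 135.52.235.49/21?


Network: 135.52.232.0
Broadcast: 135.52.239.255
First usable = network + 1
Last usable = broadcast - 1
Range: 135.52.232.1 to 135.52.239.254


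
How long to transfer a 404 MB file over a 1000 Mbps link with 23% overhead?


Effective throughput = 1000 * (1 - 23/100) = 770 Mbps
File size in Mb = 404 * 8 = 3232 Mb
Time = 3232 / 770
Time = 4.1974 seconds


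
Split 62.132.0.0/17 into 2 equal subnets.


New prefix = 17 + 1 = 18
Each subnet has 16384 addresses
  62.132.0.0/18
  62.132.64.0/18
Subnets: 62.132.0.0/18, 62.132.64.0/18


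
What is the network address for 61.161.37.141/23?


IP:   00111101.10100001.00100101.10001101
Mask: 11111111.11111111.11111110.00000000
AND operation:
Net:  00111101.10100001.00100100.00000000
Network: 61.161.36.0/23


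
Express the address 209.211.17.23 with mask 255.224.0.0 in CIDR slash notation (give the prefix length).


Binary: 11111111.11100000.00000000.00000000
Count leading 1s
Prefix: /11


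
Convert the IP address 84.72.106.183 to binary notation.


84 = 01010100
72 = 01001000
106 = 01101010
183 = 10110111
Binary: 01010100.01001000.01101010.10110111


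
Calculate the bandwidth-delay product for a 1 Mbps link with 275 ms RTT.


BDP = bandwidth * RTT
= 1 Mbps * 275 ms
= 1 * 1e6 * 275 / 1000 bits
= 275000 bits
= 34375 bytes
= 33.5693 KB
BDP = 275000 bits (34375 bytes)


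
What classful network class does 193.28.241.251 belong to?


First octet: 193
Binary: 11000001
110xxxxx -> Class C (192-223)
Class C, default mask 255.255.255.0 (/24)


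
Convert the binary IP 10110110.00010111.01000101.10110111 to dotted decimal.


10110110 = 182
00010111 = 23
01000101 = 69
10110111 = 183
IP: 182.23.69.183


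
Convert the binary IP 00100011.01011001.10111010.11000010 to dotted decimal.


00100011 = 35
01011001 = 89
10111010 = 186
11000010 = 194
IP: 35.89.186.194


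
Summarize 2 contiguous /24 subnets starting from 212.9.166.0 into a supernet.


Original prefix: /24
Number of subnets: 2 = 2^1
New prefix = 24 - 1 = 23
Supernet: 212.9.166.0/23


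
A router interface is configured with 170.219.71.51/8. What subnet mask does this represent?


/8 means 8 network bits, 24 host bits
Binary: 11111111000000000000000000000000
Mask: 255.0.0.0


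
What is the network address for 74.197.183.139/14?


IP:   01001010.11000101.10110111.10001011
Mask: 11111111.11111100.00000000.00000000
AND operation:
Net:  01001010.11000100.00000000.00000000
Network: 74.196.0.0/14


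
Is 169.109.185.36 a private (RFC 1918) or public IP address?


RFC 1918 private ranges:
  10.0.0.0/8 (10.0.0.0 - 10.255.255.255)
  172.16.0.0/12 (172.16.0.0 - 172.31.255.255)
  192.168.0.0/16 (192.168.0.0 - 192.168.255.255)
Public (not in any RFC 1918 range)


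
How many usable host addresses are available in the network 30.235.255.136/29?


Host bits = 32 - 29 = 3
Total addresses = 2^3 = 8
Usable = total - 2 (network and broadcast)
Usable hosts: 6


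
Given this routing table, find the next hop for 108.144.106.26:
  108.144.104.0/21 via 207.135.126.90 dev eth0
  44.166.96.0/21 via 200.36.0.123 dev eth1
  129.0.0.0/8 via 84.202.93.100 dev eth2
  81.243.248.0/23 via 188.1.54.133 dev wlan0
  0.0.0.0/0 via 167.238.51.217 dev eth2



Longest prefix match for 108.144.106.26:
  /21 108.144.104.0: MATCH
  /21 44.166.96.0: no
  /8 129.0.0.0: no
  /23 81.243.248.0: no
  /0 0.0.0.0: MATCH
Selected: next-hop 207.135.126.90 via eth0 (matched /21)


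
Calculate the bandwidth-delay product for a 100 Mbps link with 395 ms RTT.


BDP = bandwidth * RTT
= 100 Mbps * 395 ms
= 100 * 1e6 * 395 / 1000 bits
= 39500000 bits
= 4937500 bytes
= 4821.7773 KB
BDP = 39500000 bits (4937500 bytes)


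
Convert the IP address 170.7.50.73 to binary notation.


170 = 10101010
7 = 00000111
50 = 00110010
73 = 01001001
Binary: 10101010.00000111.00110010.01001001


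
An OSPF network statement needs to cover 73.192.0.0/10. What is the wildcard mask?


Subnet mask: 255.192.0.0
Wildcard = 255.255.255.255 - subnet mask
255 - 255 = 0
255 - 192 = 63
255 - 0 = 255
255 - 0 = 255
Wildcard: 0.63.255.255


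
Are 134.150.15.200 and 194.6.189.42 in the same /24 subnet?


Mask: 255.255.255.0
134.150.15.200 AND mask = 134.150.15.0
194.6.189.42 AND mask = 194.6.189.0
No, different subnets (134.150.15.0 vs 194.6.189.0)


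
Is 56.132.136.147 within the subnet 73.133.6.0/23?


Subnet network: 73.133.6.0
Test IP AND mask: 56.132.136.0
No, 56.132.136.147 is not in 73.133.6.0/23


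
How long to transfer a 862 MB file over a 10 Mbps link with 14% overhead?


Effective throughput = 10 * (1 - 14/100) = 8.6 Mbps
File size in Mb = 862 * 8 = 6896 Mb
Time = 6896 / 8.6
Time = 801.8605 seconds


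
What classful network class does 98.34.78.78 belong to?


First octet: 98
Binary: 01100010
0xxxxxxx -> Class A (1-126)
Class A, default mask 255.0.0.0 (/8)


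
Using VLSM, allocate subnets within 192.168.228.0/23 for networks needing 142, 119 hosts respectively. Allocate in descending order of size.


142 hosts -> /24 (254 usable): 192.168.228.0/24
119 hosts -> /25 (126 usable): 192.168.229.0/25
Allocation: 192.168.228.0/24 (142 hosts, 254 usable); 192.168.229.0/25 (119 hosts, 126 usable)


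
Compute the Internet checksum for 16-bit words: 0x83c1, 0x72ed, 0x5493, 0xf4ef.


Sum all words (with carry folding):
+ 0x83c1 = 0x83c1
+ 0x72ed = 0xf6ae
+ 0x5493 = 0x4b42
+ 0xf4ef = 0x4032
One's complement: ~0x4032
Checksum = 0xbfcd


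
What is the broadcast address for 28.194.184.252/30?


Network: 28.194.184.252/30
Host bits = 2
Set all host bits to 1:
Broadcast: 28.194.184.255


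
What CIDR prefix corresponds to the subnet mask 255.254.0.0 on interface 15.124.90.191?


Binary: 11111111.11111110.00000000.00000000
Count leading 1s
Prefix: /15


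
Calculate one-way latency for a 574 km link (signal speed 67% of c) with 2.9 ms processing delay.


Speed = 0.67 * 3e5 km/s = 201000 km/s
Propagation delay = 574 / 201000 = 0.0029 s = 2.8557 ms
Processing delay = 2.9 ms
Total one-way latency = 5.7557 ms


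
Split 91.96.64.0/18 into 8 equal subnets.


New prefix = 18 + 3 = 21
Each subnet has 2048 addresses
  91.96.64.0/21
  91.96.72.0/21
  91.96.80.0/21
  91.96.88.0/21
  91.96.96.0/21
  91.96.104.0/21
  91.96.112.0/21
  91.96.120.0/21
Subnets: 91.96.64.0/21, 91.96.72.0/21, 91.96.80.0/21, 91.96.88.0/21, 91.96.96.0/21, 91.96.104.0/21, 91.96.112.0/21, 91.96.120.0/21


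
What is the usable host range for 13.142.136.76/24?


Network: 13.142.136.0
Broadcast: 13.142.136.255
First usable = network + 1
Last usable = broadcast - 1
Range: 13.142.136.1 to 13.142.136.254


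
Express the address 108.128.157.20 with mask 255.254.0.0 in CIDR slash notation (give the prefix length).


Binary: 11111111.11111110.00000000.00000000
Count leading 1s
Prefix: /15


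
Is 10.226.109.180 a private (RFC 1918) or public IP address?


RFC 1918 private ranges:
  10.0.0.0/8 (10.0.0.0 - 10.255.255.255)
  172.16.0.0/12 (172.16.0.0 - 172.31.255.255)
  192.168.0.0/16 (192.168.0.0 - 192.168.255.255)
Private (in 10.0.0.0/8)


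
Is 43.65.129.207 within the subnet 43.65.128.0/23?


Subnet network: 43.65.128.0
Test IP AND mask: 43.65.128.0
Yes, 43.65.129.207 is in 43.65.128.0/23


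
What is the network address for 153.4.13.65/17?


IP:   10011001.00000100.00001101.01000001
Mask: 11111111.11111111.10000000.00000000
AND operation:
Net:  10011001.00000100.00000000.00000000
Network: 153.4.0.0/17


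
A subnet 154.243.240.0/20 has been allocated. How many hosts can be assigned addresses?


Host bits = 32 - 20 = 12
Total addresses = 2^12 = 4096
Usable = total - 2 (network and broadcast)
Usable hosts: 4094


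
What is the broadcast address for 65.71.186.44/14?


Network: 65.68.0.0/14
Host bits = 18
Set all host bits to 1:
Broadcast: 65.71.255.255


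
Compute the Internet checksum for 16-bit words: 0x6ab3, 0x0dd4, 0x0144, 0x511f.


Sum all words (with carry folding):
+ 0x6ab3 = 0x6ab3
+ 0x0dd4 = 0x7887
+ 0x0144 = 0x79cb
+ 0x511f = 0xcaea
One's complement: ~0xcaea
Checksum = 0x3515


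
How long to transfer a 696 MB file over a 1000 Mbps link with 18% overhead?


Effective throughput = 1000 * (1 - 18/100) = 820.0 Mbps
File size in Mb = 696 * 8 = 5568 Mb
Time = 5568 / 820.0
Time = 6.7902 seconds


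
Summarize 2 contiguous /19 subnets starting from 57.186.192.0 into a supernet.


Original prefix: /19
Number of subnets: 2 = 2^1
New prefix = 19 - 1 = 18
Supernet: 57.186.192.0/18


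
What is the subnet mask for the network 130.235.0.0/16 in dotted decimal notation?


/16 means 16 network bits, 16 host bits
Binary: 11111111111111110000000000000000
Mask: 255.255.0.0


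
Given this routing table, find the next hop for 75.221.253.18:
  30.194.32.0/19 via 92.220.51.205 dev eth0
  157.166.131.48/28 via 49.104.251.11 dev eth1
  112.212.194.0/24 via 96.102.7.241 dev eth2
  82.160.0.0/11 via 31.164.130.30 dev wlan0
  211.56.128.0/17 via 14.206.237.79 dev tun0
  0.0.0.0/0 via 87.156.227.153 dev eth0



Longest prefix match for 75.221.253.18:
  /19 30.194.32.0: no
  /28 157.166.131.48: no
  /24 112.212.194.0: no
  /11 82.160.0.0: no
  /17 211.56.128.0: no
  /0 0.0.0.0: MATCH
Selected: next-hop 87.156.227.153 via eth0 (matched /0)


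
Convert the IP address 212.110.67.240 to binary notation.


212 = 11010100
110 = 01101110
67 = 01000011
240 = 11110000
Binary: 11010100.01101110.01000011.11110000


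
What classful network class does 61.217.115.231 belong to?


First octet: 61
Binary: 00111101
0xxxxxxx -> Class A (1-126)
Class A, default mask 255.0.0.0 (/8)


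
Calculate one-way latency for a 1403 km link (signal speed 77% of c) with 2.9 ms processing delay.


Speed = 0.77 * 3e5 km/s = 231000 km/s
Propagation delay = 1403 / 231000 = 0.0061 s = 6.0736 ms
Processing delay = 2.9 ms
Total one-way latency = 8.9736 ms
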